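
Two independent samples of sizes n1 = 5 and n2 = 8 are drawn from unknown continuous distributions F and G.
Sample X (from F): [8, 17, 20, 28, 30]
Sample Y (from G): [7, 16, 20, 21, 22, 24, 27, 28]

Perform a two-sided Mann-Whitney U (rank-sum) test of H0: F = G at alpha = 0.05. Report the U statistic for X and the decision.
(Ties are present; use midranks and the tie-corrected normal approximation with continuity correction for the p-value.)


Step 1: Combine and sort all 13 observations; assign midranks.
sorted (value, group): (7,Y), (8,X), (16,Y), (17,X), (20,X), (20,Y), (21,Y), (22,Y), (24,Y), (27,Y), (28,X), (28,Y), (30,X)
ranks: 7->1, 8->2, 16->3, 17->4, 20->5.5, 20->5.5, 21->7, 22->8, 24->9, 27->10, 28->11.5, 28->11.5, 30->13
Step 2: Rank sum for X: R1 = 2 + 4 + 5.5 + 11.5 + 13 = 36.
Step 3: U_X = R1 - n1(n1+1)/2 = 36 - 5*6/2 = 36 - 15 = 21.
       U_Y = n1*n2 - U_X = 40 - 21 = 19.
Step 4: Ties are present, so use the tie-corrected normal approximation (with continuity correction) for the p-value.
Step 5: p-value = 0.941492; compare to alpha = 0.05. fail to reject H0.

U_X = 21, p = 0.941492, fail to reject H0 at alpha = 0.05.


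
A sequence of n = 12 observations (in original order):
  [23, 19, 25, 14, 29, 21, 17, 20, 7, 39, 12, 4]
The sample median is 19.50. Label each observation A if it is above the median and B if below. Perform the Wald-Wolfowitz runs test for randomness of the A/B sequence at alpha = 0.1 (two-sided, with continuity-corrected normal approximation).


Step 1: Compute median = 19.50; label A = above, B = below.
Labels in order: ABABAABABABB  (n_A = 6, n_B = 6)
Step 2: Count runs R = 10.
Step 3: Under H0 (random ordering), E[R] = 2*n_A*n_B/(n_A+n_B) + 1 = 2*6*6/12 + 1 = 7.0000.
        Var[R] = 2*n_A*n_B*(2*n_A*n_B - n_A - n_B) / ((n_A+n_B)^2 * (n_A+n_B-1)) = 4320/1584 = 2.7273.
        SD[R] = 1.6514.
Step 4: Continuity-corrected z = (R - 0.5 - E[R]) / SD[R] = (10 - 0.5 - 7.0000) / 1.6514 = 1.5138.
Step 5: Two-sided p-value via normal approximation = 2*(1 - Phi(|z|)) = 0.130070.
Step 6: alpha = 0.1. fail to reject H0.

R = 10, z = 1.5138, p = 0.130070, fail to reject H0.


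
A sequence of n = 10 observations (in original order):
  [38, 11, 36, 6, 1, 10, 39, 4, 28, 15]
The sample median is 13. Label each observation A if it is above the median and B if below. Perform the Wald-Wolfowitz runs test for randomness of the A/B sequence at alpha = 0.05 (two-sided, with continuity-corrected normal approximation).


Step 1: Compute median = 13; label A = above, B = below.
Labels in order: ABABBBABAA  (n_A = 5, n_B = 5)
Step 2: Count runs R = 7.
Step 3: Under H0 (random ordering), E[R] = 2*n_A*n_B/(n_A+n_B) + 1 = 2*5*5/10 + 1 = 6.0000.
        Var[R] = 2*n_A*n_B*(2*n_A*n_B - n_A - n_B) / ((n_A+n_B)^2 * (n_A+n_B-1)) = 2000/900 = 2.2222.
        SD[R] = 1.4907.
Step 4: Continuity-corrected z = (R - 0.5 - E[R]) / SD[R] = (7 - 0.5 - 6.0000) / 1.4907 = 0.3354.
Step 5: Two-sided p-value via normal approximation = 2*(1 - Phi(|z|)) = 0.737316.
Step 6: alpha = 0.05. fail to reject H0.

R = 7, z = 0.3354, p = 0.737316, fail to reject H0.


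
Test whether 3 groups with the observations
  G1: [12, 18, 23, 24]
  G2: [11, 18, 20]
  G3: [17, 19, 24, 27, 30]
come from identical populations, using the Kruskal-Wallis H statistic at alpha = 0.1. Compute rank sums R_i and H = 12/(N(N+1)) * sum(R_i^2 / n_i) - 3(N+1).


Step 1: Combine all N = 12 observations and assign midranks.
sorted (value, group, rank): (11,G2,1), (12,G1,2), (17,G3,3), (18,G1,4.5), (18,G2,4.5), (19,G3,6), (20,G2,7), (23,G1,8), (24,G1,9.5), (24,G3,9.5), (27,G3,11), (30,G3,12)
Step 2: Sum ranks within each group.
R_1 = 24 (n_1 = 4)
R_2 = 12.5 (n_2 = 3)
R_3 = 41.5 (n_3 = 5)
Step 3: H = 12/(N(N+1)) * sum(R_i^2/n_i) - 3(N+1)
     = 12/(12*13) * (24^2/4 + 12.5^2/3 + 41.5^2/5) - 3*13
     = 0.076923 * 540.533 - 39
     = 2.579487.
Step 4: Ties present; correction factor C = 1 - 12/(12^3 - 12) = 0.993007. Corrected H = 2.579487 / 0.993007 = 2.597653.
Step 5: Under H0, H ~ chi^2(2); p-value = 0.272852.
Step 6: alpha = 0.1. fail to reject H0.

H = 2.5977, df = 2, p = 0.272852, fail to reject H0.


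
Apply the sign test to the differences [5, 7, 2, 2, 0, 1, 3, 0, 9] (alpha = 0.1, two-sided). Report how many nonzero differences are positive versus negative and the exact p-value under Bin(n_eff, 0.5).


Step 1: Discard zero differences. Original n = 9; n_eff = number of nonzero differences = 7.
Nonzero differences (with sign): +5, +7, +2, +2, +1, +3, +9
Step 2: Count signs: positive = 7, negative = 0.
Step 3: Under H0: P(positive) = 0.5, so the number of positives S ~ Bin(7, 0.5).
Step 4: Two-sided exact p-value = sum of Bin(7,0.5) probabilities at or below the observed probability = 0.015625.
Step 5: alpha = 0.1. reject H0.

n_eff = 7, pos = 7, neg = 0, p = 0.015625, reject H0.


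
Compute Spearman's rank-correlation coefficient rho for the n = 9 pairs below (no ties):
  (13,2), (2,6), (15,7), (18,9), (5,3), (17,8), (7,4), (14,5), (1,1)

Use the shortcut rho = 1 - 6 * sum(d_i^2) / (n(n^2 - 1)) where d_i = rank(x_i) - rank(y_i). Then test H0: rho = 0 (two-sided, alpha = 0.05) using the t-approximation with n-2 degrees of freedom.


Step 1: Rank x and y separately (midranks; no ties here).
rank(x): 13->5, 2->2, 15->7, 18->9, 5->3, 17->8, 7->4, 14->6, 1->1
rank(y): 2->2, 6->6, 7->7, 9->9, 3->3, 8->8, 4->4, 5->5, 1->1
Step 2: d_i = R_x(i) - R_y(i); compute d_i^2.
  (5-2)^2=9, (2-6)^2=16, (7-7)^2=0, (9-9)^2=0, (3-3)^2=0, (8-8)^2=0, (4-4)^2=0, (6-5)^2=1, (1-1)^2=0
sum(d^2) = 26.
Step 3: rho = 1 - 6*26 / (9*(9^2 - 1)) = 1 - 156/720 = 0.783333.
Step 4: Under H0, t = rho * sqrt((n-2)/(1-rho^2)) = 3.3341 ~ t(7).
Step 5: Two-sided p-value from the t-distribution with 7 df = 0.012520.
Step 6: alpha = 0.05. reject H0.

rho = 0.7833, p = 0.012520, reject H0 at alpha = 0.05.


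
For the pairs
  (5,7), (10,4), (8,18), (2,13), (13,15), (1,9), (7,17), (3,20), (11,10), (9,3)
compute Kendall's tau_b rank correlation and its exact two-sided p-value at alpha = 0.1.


Step 1: Enumerate the 45 unordered pairs (i,j) with i<j and classify each by sign(x_j-x_i) * sign(y_j-y_i).
  (1,2):dx=+5,dy=-3->D; (1,3):dx=+3,dy=+11->C; (1,4):dx=-3,dy=+6->D; (1,5):dx=+8,dy=+8->C
  (1,6):dx=-4,dy=+2->D; (1,7):dx=+2,dy=+10->C; (1,8):dx=-2,dy=+13->D; (1,9):dx=+6,dy=+3->C
  (1,10):dx=+4,dy=-4->D; (2,3):dx=-2,dy=+14->D; (2,4):dx=-8,dy=+9->D; (2,5):dx=+3,dy=+11->C
  (2,6):dx=-9,dy=+5->D; (2,7):dx=-3,dy=+13->D; (2,8):dx=-7,dy=+16->D; (2,9):dx=+1,dy=+6->C
  (2,10):dx=-1,dy=-1->C; (3,4):dx=-6,dy=-5->C; (3,5):dx=+5,dy=-3->D; (3,6):dx=-7,dy=-9->C
  (3,7):dx=-1,dy=-1->C; (3,8):dx=-5,dy=+2->D; (3,9):dx=+3,dy=-8->D; (3,10):dx=+1,dy=-15->D
  (4,5):dx=+11,dy=+2->C; (4,6):dx=-1,dy=-4->C; (4,7):dx=+5,dy=+4->C; (4,8):dx=+1,dy=+7->C
  (4,9):dx=+9,dy=-3->D; (4,10):dx=+7,dy=-10->D; (5,6):dx=-12,dy=-6->C; (5,7):dx=-6,dy=+2->D
  (5,8):dx=-10,dy=+5->D; (5,9):dx=-2,dy=-5->C; (5,10):dx=-4,dy=-12->C; (6,7):dx=+6,dy=+8->C
  (6,8):dx=+2,dy=+11->C; (6,9):dx=+10,dy=+1->C; (6,10):dx=+8,dy=-6->D; (7,8):dx=-4,dy=+3->D
  (7,9):dx=+4,dy=-7->D; (7,10):dx=+2,dy=-14->D; (8,9):dx=+8,dy=-10->D; (8,10):dx=+6,dy=-17->D
  (9,10):dx=-2,dy=-7->C
Step 2: C = 21, D = 24, total pairs = 45.
Step 3: tau = (C - D)/(n(n-1)/2) = (21 - 24)/45 = -0.066667.
Step 4: Exact two-sided p-value (enumerate n! = 3628800 permutations of y under H0): p = 0.861801.
Step 5: alpha = 0.1. fail to reject H0.

tau_b = -0.0667 (C=21, D=24), p = 0.861801, fail to reject H0.


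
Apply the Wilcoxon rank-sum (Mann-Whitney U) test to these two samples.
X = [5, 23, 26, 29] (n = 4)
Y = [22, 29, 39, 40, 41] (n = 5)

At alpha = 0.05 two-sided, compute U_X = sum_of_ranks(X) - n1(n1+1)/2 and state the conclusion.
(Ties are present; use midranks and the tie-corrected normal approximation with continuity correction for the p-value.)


Step 1: Combine and sort all 9 observations; assign midranks.
sorted (value, group): (5,X), (22,Y), (23,X), (26,X), (29,X), (29,Y), (39,Y), (40,Y), (41,Y)
ranks: 5->1, 22->2, 23->3, 26->4, 29->5.5, 29->5.5, 39->7, 40->8, 41->9
Step 2: Rank sum for X: R1 = 1 + 3 + 4 + 5.5 = 13.5.
Step 3: U_X = R1 - n1(n1+1)/2 = 13.5 - 4*5/2 = 13.5 - 10 = 3.5.
       U_Y = n1*n2 - U_X = 20 - 3.5 = 16.5.
Step 4: Ties are present, so use the tie-corrected normal approximation (with continuity correction) for the p-value.
Step 5: p-value = 0.139983; compare to alpha = 0.05. fail to reject H0.

U_X = 3.5, p = 0.139983, fail to reject H0 at alpha = 0.05.


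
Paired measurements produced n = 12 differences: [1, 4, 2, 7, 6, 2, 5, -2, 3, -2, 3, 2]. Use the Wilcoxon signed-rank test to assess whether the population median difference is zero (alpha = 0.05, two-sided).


Step 1: Drop any zero differences (none here) and take |d_i|.
|d| = [1, 4, 2, 7, 6, 2, 5, 2, 3, 2, 3, 2]
Step 2: Midrank |d_i| (ties get averaged ranks).
ranks: |1|->1, |4|->9, |2|->4, |7|->12, |6|->11, |2|->4, |5|->10, |2|->4, |3|->7.5, |2|->4, |3|->7.5, |2|->4
Step 3: Attach original signs; sum ranks with positive sign and with negative sign.
W+ = 1 + 9 + 4 + 12 + 11 + 4 + 10 + 7.5 + 7.5 + 4 = 70
W- = 4 + 4 = 8
(Check: W+ + W- = 78 should equal n(n+1)/2 = 78.)
Step 4: Test statistic W = min(W+, W-) = 8.
Step 5: Ties in |d|, so use the tie-corrected normal approximation.
        E[W] = n(n+1)/4 = 12*13/4 = 39.
        Tie groups: |d|=2 (t=5), |d|=3 (t=2); sum(t^3 - t) = 126.
        Var[W] = n(n+1)(2n+1)/24 - sum(t^3-t)/48 = 3900/24 - 126/48 = 159.875.
        z = (W - E[W]) / sqrt(Var[W]) = (8 - 39) / 12.6442 = -2.4517.
        Two-sided p = 2*Phi(z) = 0.014217.
Step 6: alpha = 0.05. reject H0.

W+ = 70, W- = 8, W = min = 8, p = 0.014217, reject H0.


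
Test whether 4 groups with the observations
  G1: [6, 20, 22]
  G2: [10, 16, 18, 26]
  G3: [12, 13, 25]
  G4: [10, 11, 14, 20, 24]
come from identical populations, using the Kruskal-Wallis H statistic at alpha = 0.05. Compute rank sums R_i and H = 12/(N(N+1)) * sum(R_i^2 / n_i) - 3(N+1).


Step 1: Combine all N = 15 observations and assign midranks.
sorted (value, group, rank): (6,G1,1), (10,G2,2.5), (10,G4,2.5), (11,G4,4), (12,G3,5), (13,G3,6), (14,G4,7), (16,G2,8), (18,G2,9), (20,G1,10.5), (20,G4,10.5), (22,G1,12), (24,G4,13), (25,G3,14), (26,G2,15)
Step 2: Sum ranks within each group.
R_1 = 23.5 (n_1 = 3)
R_2 = 34.5 (n_2 = 4)
R_3 = 25 (n_3 = 3)
R_4 = 37 (n_4 = 5)
Step 3: H = 12/(N(N+1)) * sum(R_i^2/n_i) - 3(N+1)
     = 12/(15*16) * (23.5^2/3 + 34.5^2/4 + 25^2/3 + 37^2/5) - 3*16
     = 0.050000 * 963.779 - 48
     = 0.188958.
Step 4: Ties present; correction factor C = 1 - 12/(15^3 - 15) = 0.996429. Corrected H = 0.188958 / 0.996429 = 0.189636.
Step 5: Under H0, H ~ chi^2(3); p-value = 0.979245.
Step 6: alpha = 0.05. fail to reject H0.

H = 0.1896, df = 3, p = 0.979245, fail to reject H0.


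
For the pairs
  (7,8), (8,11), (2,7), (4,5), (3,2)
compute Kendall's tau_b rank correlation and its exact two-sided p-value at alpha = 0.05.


Step 1: Enumerate the 10 unordered pairs (i,j) with i<j and classify each by sign(x_j-x_i) * sign(y_j-y_i).
  (1,2):dx=+1,dy=+3->C; (1,3):dx=-5,dy=-1->C; (1,4):dx=-3,dy=-3->C; (1,5):dx=-4,dy=-6->C
  (2,3):dx=-6,dy=-4->C; (2,4):dx=-4,dy=-6->C; (2,5):dx=-5,dy=-9->C; (3,4):dx=+2,dy=-2->D
  (3,5):dx=+1,dy=-5->D; (4,5):dx=-1,dy=-3->C
Step 2: C = 8, D = 2, total pairs = 10.
Step 3: tau = (C - D)/(n(n-1)/2) = (8 - 2)/10 = 0.600000.
Step 4: Exact two-sided p-value (enumerate n! = 120 permutations of y under H0): p = 0.233333.
Step 5: alpha = 0.05. fail to reject H0.

tau_b = 0.6000 (C=8, D=2), p = 0.233333, fail to reject H0.


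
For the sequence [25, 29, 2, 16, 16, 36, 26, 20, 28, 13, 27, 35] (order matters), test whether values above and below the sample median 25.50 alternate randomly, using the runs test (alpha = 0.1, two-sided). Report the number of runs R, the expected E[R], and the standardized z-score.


Step 1: Compute median = 25.50; label A = above, B = below.
Labels in order: BABBBAABABAA  (n_A = 6, n_B = 6)
Step 2: Count runs R = 8.
Step 3: Under H0 (random ordering), E[R] = 2*n_A*n_B/(n_A+n_B) + 1 = 2*6*6/12 + 1 = 7.0000.
        Var[R] = 2*n_A*n_B*(2*n_A*n_B - n_A - n_B) / ((n_A+n_B)^2 * (n_A+n_B-1)) = 4320/1584 = 2.7273.
        SD[R] = 1.6514.
Step 4: Continuity-corrected z = (R - 0.5 - E[R]) / SD[R] = (8 - 0.5 - 7.0000) / 1.6514 = 0.3028.
Step 5: Two-sided p-value via normal approximation = 2*(1 - Phi(|z|)) = 0.762069.
Step 6: alpha = 0.1. fail to reject H0.

R = 8, z = 0.3028, p = 0.762069, fail to reject H0.


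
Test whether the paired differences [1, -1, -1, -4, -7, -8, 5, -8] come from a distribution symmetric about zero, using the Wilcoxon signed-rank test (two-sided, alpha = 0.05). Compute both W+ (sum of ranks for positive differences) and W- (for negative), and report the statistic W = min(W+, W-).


Step 1: Drop any zero differences (none here) and take |d_i|.
|d| = [1, 1, 1, 4, 7, 8, 5, 8]
Step 2: Midrank |d_i| (ties get averaged ranks).
ranks: |1|->2, |1|->2, |1|->2, |4|->4, |7|->6, |8|->7.5, |5|->5, |8|->7.5
Step 3: Attach original signs; sum ranks with positive sign and with negative sign.
W+ = 2 + 5 = 7
W- = 2 + 2 + 4 + 6 + 7.5 + 7.5 = 29
(Check: W+ + W- = 36 should equal n(n+1)/2 = 36.)
Step 4: Test statistic W = min(W+, W-) = 7.
Step 5: Ties in |d|, so use the tie-corrected normal approximation.
        E[W] = n(n+1)/4 = 8*9/4 = 18.
        Tie groups: |d|=1 (t=3), |d|=8 (t=2); sum(t^3 - t) = 30.
        Var[W] = n(n+1)(2n+1)/24 - sum(t^3-t)/48 = 1224/24 - 30/48 = 50.375.
        z = (W - E[W]) / sqrt(Var[W]) = (7 - 18) / 7.0975 = -1.5498.
        Two-sided p = 2*Phi(z) = 0.121181.
Step 6: alpha = 0.05. fail to reject H0.

W+ = 7, W- = 29, W = min = 7, p = 0.121181, fail to reject H0.


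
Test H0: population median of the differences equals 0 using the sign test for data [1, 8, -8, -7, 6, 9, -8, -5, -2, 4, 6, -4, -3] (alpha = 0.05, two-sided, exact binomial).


Step 1: Discard zero differences. Original n = 13; n_eff = number of nonzero differences = 13.
Nonzero differences (with sign): +1, +8, -8, -7, +6, +9, -8, -5, -2, +4, +6, -4, -3
Step 2: Count signs: positive = 6, negative = 7.
Step 3: Under H0: P(positive) = 0.5, so the number of positives S ~ Bin(13, 0.5).
Step 4: Two-sided exact p-value = sum of Bin(13,0.5) probabilities at or below the observed probability = 1.000000.
Step 5: alpha = 0.05. fail to reject H0.

n_eff = 13, pos = 6, neg = 7, p = 1.000000, fail to reject H0.


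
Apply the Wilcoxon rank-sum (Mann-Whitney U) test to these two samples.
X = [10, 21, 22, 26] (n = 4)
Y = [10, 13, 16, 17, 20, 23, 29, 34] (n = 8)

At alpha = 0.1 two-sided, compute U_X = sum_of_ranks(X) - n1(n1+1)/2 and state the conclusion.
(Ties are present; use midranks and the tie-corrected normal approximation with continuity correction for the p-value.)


Step 1: Combine and sort all 12 observations; assign midranks.
sorted (value, group): (10,X), (10,Y), (13,Y), (16,Y), (17,Y), (20,Y), (21,X), (22,X), (23,Y), (26,X), (29,Y), (34,Y)
ranks: 10->1.5, 10->1.5, 13->3, 16->4, 17->5, 20->6, 21->7, 22->8, 23->9, 26->10, 29->11, 34->12
Step 2: Rank sum for X: R1 = 1.5 + 7 + 8 + 10 = 26.5.
Step 3: U_X = R1 - n1(n1+1)/2 = 26.5 - 4*5/2 = 26.5 - 10 = 16.5.
       U_Y = n1*n2 - U_X = 32 - 16.5 = 15.5.
Step 4: Ties are present, so use the tie-corrected normal approximation (with continuity correction) for the p-value.
Step 5: p-value = 1.000000; compare to alpha = 0.1. fail to reject H0.

U_X = 16.5, p = 1.000000, fail to reject H0 at alpha = 0.1.


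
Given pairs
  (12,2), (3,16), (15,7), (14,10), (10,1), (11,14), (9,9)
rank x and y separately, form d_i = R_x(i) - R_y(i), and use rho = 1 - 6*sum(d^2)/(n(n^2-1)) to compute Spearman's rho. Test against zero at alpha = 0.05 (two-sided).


Step 1: Rank x and y separately (midranks; no ties here).
rank(x): 12->5, 3->1, 15->7, 14->6, 10->3, 11->4, 9->2
rank(y): 2->2, 16->7, 7->3, 10->5, 1->1, 14->6, 9->4
Step 2: d_i = R_x(i) - R_y(i); compute d_i^2.
  (5-2)^2=9, (1-7)^2=36, (7-3)^2=16, (6-5)^2=1, (3-1)^2=4, (4-6)^2=4, (2-4)^2=4
sum(d^2) = 74.
Step 3: rho = 1 - 6*74 / (7*(7^2 - 1)) = 1 - 444/336 = -0.321429.
Step 4: Under H0, t = rho * sqrt((n-2)/(1-rho^2)) = -0.7590 ~ t(5).
Step 5: Two-sided p-value from the t-distribution with 5 df = 0.482072.
Step 6: alpha = 0.05. fail to reject H0.

rho = -0.3214, p = 0.482072, fail to reject H0 at alpha = 0.05.


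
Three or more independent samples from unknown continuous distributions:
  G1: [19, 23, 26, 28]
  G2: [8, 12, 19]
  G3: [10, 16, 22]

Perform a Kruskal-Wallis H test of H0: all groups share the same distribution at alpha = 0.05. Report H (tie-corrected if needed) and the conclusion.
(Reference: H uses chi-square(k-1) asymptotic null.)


Step 1: Combine all N = 10 observations and assign midranks.
sorted (value, group, rank): (8,G2,1), (10,G3,2), (12,G2,3), (16,G3,4), (19,G1,5.5), (19,G2,5.5), (22,G3,7), (23,G1,8), (26,G1,9), (28,G1,10)
Step 2: Sum ranks within each group.
R_1 = 32.5 (n_1 = 4)
R_2 = 9.5 (n_2 = 3)
R_3 = 13 (n_3 = 3)
Step 3: H = 12/(N(N+1)) * sum(R_i^2/n_i) - 3(N+1)
     = 12/(10*11) * (32.5^2/4 + 9.5^2/3 + 13^2/3) - 3*11
     = 0.109091 * 350.479 - 33
     = 5.234091.
Step 4: Ties present; correction factor C = 1 - 6/(10^3 - 10) = 0.993939. Corrected H = 5.234091 / 0.993939 = 5.266006.
Step 5: Under H0, H ~ chi^2(2); p-value = 0.071862.
Step 6: alpha = 0.05. fail to reject H0.

H = 5.2660, df = 2, p = 0.071862, fail to reject H0.


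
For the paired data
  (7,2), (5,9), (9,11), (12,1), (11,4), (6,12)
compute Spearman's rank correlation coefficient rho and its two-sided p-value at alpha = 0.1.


Step 1: Rank x and y separately (midranks; no ties here).
rank(x): 7->3, 5->1, 9->4, 12->6, 11->5, 6->2
rank(y): 2->2, 9->4, 11->5, 1->1, 4->3, 12->6
Step 2: d_i = R_x(i) - R_y(i); compute d_i^2.
  (3-2)^2=1, (1-4)^2=9, (4-5)^2=1, (6-1)^2=25, (5-3)^2=4, (2-6)^2=16
sum(d^2) = 56.
Step 3: rho = 1 - 6*56 / (6*(6^2 - 1)) = 1 - 336/210 = -0.600000.
Step 4: Under H0, t = rho * sqrt((n-2)/(1-rho^2)) = -1.5000 ~ t(4).
Step 5: Two-sided p-value from the t-distribution with 4 df = 0.208000.
Step 6: alpha = 0.1. fail to reject H0.

rho = -0.6000, p = 0.208000, fail to reject H0 at alpha = 0.1.


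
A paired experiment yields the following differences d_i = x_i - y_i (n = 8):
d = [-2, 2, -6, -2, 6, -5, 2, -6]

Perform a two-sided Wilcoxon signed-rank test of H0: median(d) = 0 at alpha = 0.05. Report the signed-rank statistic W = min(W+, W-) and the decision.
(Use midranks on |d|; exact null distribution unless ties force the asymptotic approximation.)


Step 1: Drop any zero differences (none here) and take |d_i|.
|d| = [2, 2, 6, 2, 6, 5, 2, 6]
Step 2: Midrank |d_i| (ties get averaged ranks).
ranks: |2|->2.5, |2|->2.5, |6|->7, |2|->2.5, |6|->7, |5|->5, |2|->2.5, |6|->7
Step 3: Attach original signs; sum ranks with positive sign and with negative sign.
W+ = 2.5 + 7 + 2.5 = 12
W- = 2.5 + 7 + 2.5 + 5 + 7 = 24
(Check: W+ + W- = 36 should equal n(n+1)/2 = 36.)
Step 4: Test statistic W = min(W+, W-) = 12.
Step 5: Ties in |d|, so use the tie-corrected normal approximation.
        E[W] = n(n+1)/4 = 8*9/4 = 18.
        Tie groups: |d|=2 (t=4), |d|=6 (t=3); sum(t^3 - t) = 84.
        Var[W] = n(n+1)(2n+1)/24 - sum(t^3-t)/48 = 1224/24 - 84/48 = 49.25.
        z = (W - E[W]) / sqrt(Var[W]) = (12 - 18) / 7.0178 = -0.8550.
        Two-sided p = 2*Phi(z) = 0.392571.
Step 6: alpha = 0.05. fail to reject H0.

W+ = 12, W- = 24, W = min = 12, p = 0.392571, fail to reject H0.


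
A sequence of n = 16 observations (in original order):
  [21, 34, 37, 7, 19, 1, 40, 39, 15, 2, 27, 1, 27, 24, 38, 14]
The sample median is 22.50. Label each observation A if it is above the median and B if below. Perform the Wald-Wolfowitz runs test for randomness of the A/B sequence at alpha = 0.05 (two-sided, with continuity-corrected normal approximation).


Step 1: Compute median = 22.50; label A = above, B = below.
Labels in order: BAABBBAABBABAAAB  (n_A = 8, n_B = 8)
Step 2: Count runs R = 9.
Step 3: Under H0 (random ordering), E[R] = 2*n_A*n_B/(n_A+n_B) + 1 = 2*8*8/16 + 1 = 9.0000.
        Var[R] = 2*n_A*n_B*(2*n_A*n_B - n_A - n_B) / ((n_A+n_B)^2 * (n_A+n_B-1)) = 14336/3840 = 3.7333.
        SD[R] = 1.9322.
Step 4: R = E[R], so z = 0 with no continuity correction.
Step 5: Two-sided p-value via normal approximation = 2*(1 - Phi(|z|)) = 1.000000.
Step 6: alpha = 0.05. fail to reject H0.

R = 9, z = 0.0000, p = 1.000000, fail to reject H0.


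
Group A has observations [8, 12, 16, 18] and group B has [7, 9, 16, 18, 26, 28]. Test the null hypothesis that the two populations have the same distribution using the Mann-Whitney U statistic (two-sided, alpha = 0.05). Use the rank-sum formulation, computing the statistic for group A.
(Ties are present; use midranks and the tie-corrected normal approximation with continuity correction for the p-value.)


Step 1: Combine and sort all 10 observations; assign midranks.
sorted (value, group): (7,Y), (8,X), (9,Y), (12,X), (16,X), (16,Y), (18,X), (18,Y), (26,Y), (28,Y)
ranks: 7->1, 8->2, 9->3, 12->4, 16->5.5, 16->5.5, 18->7.5, 18->7.5, 26->9, 28->10
Step 2: Rank sum for X: R1 = 2 + 4 + 5.5 + 7.5 = 19.
Step 3: U_X = R1 - n1(n1+1)/2 = 19 - 4*5/2 = 19 - 10 = 9.
       U_Y = n1*n2 - U_X = 24 - 9 = 15.
Step 4: Ties are present, so use the tie-corrected normal approximation (with continuity correction) for the p-value.
Step 5: p-value = 0.591778; compare to alpha = 0.05. fail to reject H0.

U_X = 9, p = 0.591778, fail to reject H0 at alpha = 0.05.


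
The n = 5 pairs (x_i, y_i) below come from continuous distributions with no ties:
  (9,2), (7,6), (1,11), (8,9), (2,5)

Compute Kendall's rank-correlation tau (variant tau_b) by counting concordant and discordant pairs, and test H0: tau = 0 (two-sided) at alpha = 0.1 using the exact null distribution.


Step 1: Enumerate the 10 unordered pairs (i,j) with i<j and classify each by sign(x_j-x_i) * sign(y_j-y_i).
  (1,2):dx=-2,dy=+4->D; (1,3):dx=-8,dy=+9->D; (1,4):dx=-1,dy=+7->D; (1,5):dx=-7,dy=+3->D
  (2,3):dx=-6,dy=+5->D; (2,4):dx=+1,dy=+3->C; (2,5):dx=-5,dy=-1->C; (3,4):dx=+7,dy=-2->D
  (3,5):dx=+1,dy=-6->D; (4,5):dx=-6,dy=-4->C
Step 2: C = 3, D = 7, total pairs = 10.
Step 3: tau = (C - D)/(n(n-1)/2) = (3 - 7)/10 = -0.400000.
Step 4: Exact two-sided p-value (enumerate n! = 120 permutations of y under H0): p = 0.483333.
Step 5: alpha = 0.1. fail to reject H0.

tau_b = -0.4000 (C=3, D=7), p = 0.483333, fail to reject H0.


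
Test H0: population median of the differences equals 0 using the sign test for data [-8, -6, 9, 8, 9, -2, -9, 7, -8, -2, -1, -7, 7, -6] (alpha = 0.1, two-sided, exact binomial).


Step 1: Discard zero differences. Original n = 14; n_eff = number of nonzero differences = 14.
Nonzero differences (with sign): -8, -6, +9, +8, +9, -2, -9, +7, -8, -2, -1, -7, +7, -6
Step 2: Count signs: positive = 5, negative = 9.
Step 3: Under H0: P(positive) = 0.5, so the number of positives S ~ Bin(14, 0.5).
Step 4: Two-sided exact p-value = sum of Bin(14,0.5) probabilities at or below the observed probability = 0.423950.
Step 5: alpha = 0.1. fail to reject H0.

n_eff = 14, pos = 5, neg = 9, p = 0.423950, fail to reject H0.


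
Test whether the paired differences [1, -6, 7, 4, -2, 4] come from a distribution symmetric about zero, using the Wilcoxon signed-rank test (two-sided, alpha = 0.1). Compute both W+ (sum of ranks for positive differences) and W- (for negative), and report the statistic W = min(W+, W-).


Step 1: Drop any zero differences (none here) and take |d_i|.
|d| = [1, 6, 7, 4, 2, 4]
Step 2: Midrank |d_i| (ties get averaged ranks).
ranks: |1|->1, |6|->5, |7|->6, |4|->3.5, |2|->2, |4|->3.5
Step 3: Attach original signs; sum ranks with positive sign and with negative sign.
W+ = 1 + 6 + 3.5 + 3.5 = 14
W- = 5 + 2 = 7
(Check: W+ + W- = 21 should equal n(n+1)/2 = 21.)
Step 4: Test statistic W = min(W+, W-) = 7.
Step 5: Ties in |d|, so use the tie-corrected normal approximation.
        E[W] = n(n+1)/4 = 6*7/4 = 10.5.
        Tie groups: |d|=4 (t=2); sum(t^3 - t) = 6.
        Var[W] = n(n+1)(2n+1)/24 - sum(t^3-t)/48 = 546/24 - 6/48 = 22.625.
        z = (W - E[W]) / sqrt(Var[W]) = (7 - 10.5) / 4.7566 = -0.7358.
        Two-sided p = 2*Phi(z) = 0.461838.
Step 6: alpha = 0.1. fail to reject H0.

W+ = 14, W- = 7, W = min = 7, p = 0.461838, fail to reject H0.


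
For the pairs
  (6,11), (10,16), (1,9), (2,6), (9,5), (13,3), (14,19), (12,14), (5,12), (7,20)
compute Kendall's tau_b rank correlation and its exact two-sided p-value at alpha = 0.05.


Step 1: Enumerate the 45 unordered pairs (i,j) with i<j and classify each by sign(x_j-x_i) * sign(y_j-y_i).
  (1,2):dx=+4,dy=+5->C; (1,3):dx=-5,dy=-2->C; (1,4):dx=-4,dy=-5->C; (1,5):dx=+3,dy=-6->D
  (1,6):dx=+7,dy=-8->D; (1,7):dx=+8,dy=+8->C; (1,8):dx=+6,dy=+3->C; (1,9):dx=-1,dy=+1->D
  (1,10):dx=+1,dy=+9->C; (2,3):dx=-9,dy=-7->C; (2,4):dx=-8,dy=-10->C; (2,5):dx=-1,dy=-11->C
  (2,6):dx=+3,dy=-13->D; (2,7):dx=+4,dy=+3->C; (2,8):dx=+2,dy=-2->D; (2,9):dx=-5,dy=-4->C
  (2,10):dx=-3,dy=+4->D; (3,4):dx=+1,dy=-3->D; (3,5):dx=+8,dy=-4->D; (3,6):dx=+12,dy=-6->D
  (3,7):dx=+13,dy=+10->C; (3,8):dx=+11,dy=+5->C; (3,9):dx=+4,dy=+3->C; (3,10):dx=+6,dy=+11->C
  (4,5):dx=+7,dy=-1->D; (4,6):dx=+11,dy=-3->D; (4,7):dx=+12,dy=+13->C; (4,8):dx=+10,dy=+8->C
  (4,9):dx=+3,dy=+6->C; (4,10):dx=+5,dy=+14->C; (5,6):dx=+4,dy=-2->D; (5,7):dx=+5,dy=+14->C
  (5,8):dx=+3,dy=+9->C; (5,9):dx=-4,dy=+7->D; (5,10):dx=-2,dy=+15->D; (6,7):dx=+1,dy=+16->C
  (6,8):dx=-1,dy=+11->D; (6,9):dx=-8,dy=+9->D; (6,10):dx=-6,dy=+17->D; (7,8):dx=-2,dy=-5->C
  (7,9):dx=-9,dy=-7->C; (7,10):dx=-7,dy=+1->D; (8,9):dx=-7,dy=-2->C; (8,10):dx=-5,dy=+6->D
  (9,10):dx=+2,dy=+8->C
Step 2: C = 26, D = 19, total pairs = 45.
Step 3: tau = (C - D)/(n(n-1)/2) = (26 - 19)/45 = 0.155556.
Step 4: Exact two-sided p-value (enumerate n! = 3628800 permutations of y under H0): p = 0.600654.
Step 5: alpha = 0.05. fail to reject H0.

tau_b = 0.1556 (C=26, D=19), p = 0.600654, fail to reject H0.


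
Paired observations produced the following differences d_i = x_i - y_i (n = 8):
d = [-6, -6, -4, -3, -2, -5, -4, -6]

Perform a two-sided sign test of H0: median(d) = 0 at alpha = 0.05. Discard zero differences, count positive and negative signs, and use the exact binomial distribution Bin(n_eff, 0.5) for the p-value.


Step 1: Discard zero differences. Original n = 8; n_eff = number of nonzero differences = 8.
Nonzero differences (with sign): -6, -6, -4, -3, -2, -5, -4, -6
Step 2: Count signs: positive = 0, negative = 8.
Step 3: Under H0: P(positive) = 0.5, so the number of positives S ~ Bin(8, 0.5).
Step 4: Two-sided exact p-value = sum of Bin(8,0.5) probabilities at or below the observed probability = 0.007812.
Step 5: alpha = 0.05. reject H0.

n_eff = 8, pos = 0, neg = 8, p = 0.007812, reject H0.


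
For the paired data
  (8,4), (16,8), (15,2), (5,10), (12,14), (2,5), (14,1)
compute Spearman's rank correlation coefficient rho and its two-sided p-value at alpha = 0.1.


Step 1: Rank x and y separately (midranks; no ties here).
rank(x): 8->3, 16->7, 15->6, 5->2, 12->4, 2->1, 14->5
rank(y): 4->3, 8->5, 2->2, 10->6, 14->7, 5->4, 1->1
Step 2: d_i = R_x(i) - R_y(i); compute d_i^2.
  (3-3)^2=0, (7-5)^2=4, (6-2)^2=16, (2-6)^2=16, (4-7)^2=9, (1-4)^2=9, (5-1)^2=16
sum(d^2) = 70.
Step 3: rho = 1 - 6*70 / (7*(7^2 - 1)) = 1 - 420/336 = -0.250000.
Step 4: Under H0, t = rho * sqrt((n-2)/(1-rho^2)) = -0.5774 ~ t(5).
Step 5: Two-sided p-value from the t-distribution with 5 df = 0.588724.
Step 6: alpha = 0.1. fail to reject H0.

rho = -0.2500, p = 0.588724, fail to reject H0 at alpha = 0.1.


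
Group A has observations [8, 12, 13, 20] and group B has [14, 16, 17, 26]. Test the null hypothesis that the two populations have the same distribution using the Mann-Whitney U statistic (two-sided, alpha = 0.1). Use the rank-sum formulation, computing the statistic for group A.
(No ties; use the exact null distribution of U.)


Step 1: Combine and sort all 8 observations; assign midranks.
sorted (value, group): (8,X), (12,X), (13,X), (14,Y), (16,Y), (17,Y), (20,X), (26,Y)
ranks: 8->1, 12->2, 13->3, 14->4, 16->5, 17->6, 20->7, 26->8
Step 2: Rank sum for X: R1 = 1 + 2 + 3 + 7 = 13.
Step 3: U_X = R1 - n1(n1+1)/2 = 13 - 4*5/2 = 13 - 10 = 3.
       U_Y = n1*n2 - U_X = 16 - 3 = 13.
Step 4: No ties, so the exact null distribution of U (based on enumerating the C(8,4) = 70 equally likely rank assignments) gives the two-sided p-value.
Step 5: p-value = 0.200000; compare to alpha = 0.1. fail to reject H0.

U_X = 3, p = 0.200000, fail to reject H0 at alpha = 0.1.


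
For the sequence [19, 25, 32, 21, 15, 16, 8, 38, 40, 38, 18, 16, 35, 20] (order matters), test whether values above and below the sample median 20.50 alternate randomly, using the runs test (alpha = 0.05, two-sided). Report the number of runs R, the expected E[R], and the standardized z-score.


Step 1: Compute median = 20.50; label A = above, B = below.
Labels in order: BAAABBBAAABBAB  (n_A = 7, n_B = 7)
Step 2: Count runs R = 7.
Step 3: Under H0 (random ordering), E[R] = 2*n_A*n_B/(n_A+n_B) + 1 = 2*7*7/14 + 1 = 8.0000.
        Var[R] = 2*n_A*n_B*(2*n_A*n_B - n_A - n_B) / ((n_A+n_B)^2 * (n_A+n_B-1)) = 8232/2548 = 3.2308.
        SD[R] = 1.7974.
Step 4: Continuity-corrected z = (R + 0.5 - E[R]) / SD[R] = (7 + 0.5 - 8.0000) / 1.7974 = -0.2782.
Step 5: Two-sided p-value via normal approximation = 2*(1 - Phi(|z|)) = 0.780879.
Step 6: alpha = 0.05. fail to reject H0.

R = 7, z = -0.2782, p = 0.780879, fail to reject H0.


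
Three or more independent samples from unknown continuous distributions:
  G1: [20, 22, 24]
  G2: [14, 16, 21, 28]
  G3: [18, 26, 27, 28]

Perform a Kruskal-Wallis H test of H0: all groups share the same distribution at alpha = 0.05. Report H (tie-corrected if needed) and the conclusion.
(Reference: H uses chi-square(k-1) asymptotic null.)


Step 1: Combine all N = 11 observations and assign midranks.
sorted (value, group, rank): (14,G2,1), (16,G2,2), (18,G3,3), (20,G1,4), (21,G2,5), (22,G1,6), (24,G1,7), (26,G3,8), (27,G3,9), (28,G2,10.5), (28,G3,10.5)
Step 2: Sum ranks within each group.
R_1 = 17 (n_1 = 3)
R_2 = 18.5 (n_2 = 4)
R_3 = 30.5 (n_3 = 4)
Step 3: H = 12/(N(N+1)) * sum(R_i^2/n_i) - 3(N+1)
     = 12/(11*12) * (17^2/3 + 18.5^2/4 + 30.5^2/4) - 3*12
     = 0.090909 * 414.458 - 36
     = 1.678030.
Step 4: Ties present; correction factor C = 1 - 6/(11^3 - 11) = 0.995455. Corrected H = 1.678030 / 0.995455 = 1.685693.
Step 5: Under H0, H ~ chi^2(2); p-value = 0.430484.
Step 6: alpha = 0.05. fail to reject H0.

H = 1.6857, df = 2, p = 0.430484, fail to reject H0.


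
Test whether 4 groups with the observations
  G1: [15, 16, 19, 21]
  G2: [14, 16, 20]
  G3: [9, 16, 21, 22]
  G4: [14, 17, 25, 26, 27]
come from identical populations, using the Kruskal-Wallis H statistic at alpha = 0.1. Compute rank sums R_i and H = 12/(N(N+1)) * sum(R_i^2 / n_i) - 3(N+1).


Step 1: Combine all N = 16 observations and assign midranks.
sorted (value, group, rank): (9,G3,1), (14,G2,2.5), (14,G4,2.5), (15,G1,4), (16,G1,6), (16,G2,6), (16,G3,6), (17,G4,8), (19,G1,9), (20,G2,10), (21,G1,11.5), (21,G3,11.5), (22,G3,13), (25,G4,14), (26,G4,15), (27,G4,16)
Step 2: Sum ranks within each group.
R_1 = 30.5 (n_1 = 4)
R_2 = 18.5 (n_2 = 3)
R_3 = 31.5 (n_3 = 4)
R_4 = 55.5 (n_4 = 5)
Step 3: H = 12/(N(N+1)) * sum(R_i^2/n_i) - 3(N+1)
     = 12/(16*17) * (30.5^2/4 + 18.5^2/3 + 31.5^2/4 + 55.5^2/5) - 3*17
     = 0.044118 * 1210.76 - 51
     = 2.415809.
Step 4: Ties present; correction factor C = 1 - 36/(16^3 - 16) = 0.991176. Corrected H = 2.415809 / 0.991176 = 2.437315.
Step 5: Under H0, H ~ chi^2(3); p-value = 0.486726.
Step 6: alpha = 0.1. fail to reject H0.

H = 2.4373, df = 3, p = 0.486726, fail to reject H0.


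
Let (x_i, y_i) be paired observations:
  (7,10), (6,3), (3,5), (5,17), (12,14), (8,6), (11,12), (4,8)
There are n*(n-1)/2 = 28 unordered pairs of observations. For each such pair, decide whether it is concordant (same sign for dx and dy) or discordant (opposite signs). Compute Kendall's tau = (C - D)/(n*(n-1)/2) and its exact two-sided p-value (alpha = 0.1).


Step 1: Enumerate the 28 unordered pairs (i,j) with i<j and classify each by sign(x_j-x_i) * sign(y_j-y_i).
  (1,2):dx=-1,dy=-7->C; (1,3):dx=-4,dy=-5->C; (1,4):dx=-2,dy=+7->D; (1,5):dx=+5,dy=+4->C
  (1,6):dx=+1,dy=-4->D; (1,7):dx=+4,dy=+2->C; (1,8):dx=-3,dy=-2->C; (2,3):dx=-3,dy=+2->D
  (2,4):dx=-1,dy=+14->D; (2,5):dx=+6,dy=+11->C; (2,6):dx=+2,dy=+3->C; (2,7):dx=+5,dy=+9->C
  (2,8):dx=-2,dy=+5->D; (3,4):dx=+2,dy=+12->C; (3,5):dx=+9,dy=+9->C; (3,6):dx=+5,dy=+1->C
  (3,7):dx=+8,dy=+7->C; (3,8):dx=+1,dy=+3->C; (4,5):dx=+7,dy=-3->D; (4,6):dx=+3,dy=-11->D
  (4,7):dx=+6,dy=-5->D; (4,8):dx=-1,dy=-9->C; (5,6):dx=-4,dy=-8->C; (5,7):dx=-1,dy=-2->C
  (5,8):dx=-8,dy=-6->C; (6,7):dx=+3,dy=+6->C; (6,8):dx=-4,dy=+2->D; (7,8):dx=-7,dy=-4->C
Step 2: C = 19, D = 9, total pairs = 28.
Step 3: tau = (C - D)/(n(n-1)/2) = (19 - 9)/28 = 0.357143.
Step 4: Exact two-sided p-value (enumerate n! = 40320 permutations of y under H0): p = 0.275099.
Step 5: alpha = 0.1. fail to reject H0.

tau_b = 0.3571 (C=19, D=9), p = 0.275099, fail to reject H0.


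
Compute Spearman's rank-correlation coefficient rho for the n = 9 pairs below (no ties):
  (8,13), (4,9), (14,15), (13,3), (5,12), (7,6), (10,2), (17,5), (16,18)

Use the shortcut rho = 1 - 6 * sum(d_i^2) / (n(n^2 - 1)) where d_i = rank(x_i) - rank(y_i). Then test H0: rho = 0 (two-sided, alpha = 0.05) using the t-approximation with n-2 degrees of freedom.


Step 1: Rank x and y separately (midranks; no ties here).
rank(x): 8->4, 4->1, 14->7, 13->6, 5->2, 7->3, 10->5, 17->9, 16->8
rank(y): 13->7, 9->5, 15->8, 3->2, 12->6, 6->4, 2->1, 5->3, 18->9
Step 2: d_i = R_x(i) - R_y(i); compute d_i^2.
  (4-7)^2=9, (1-5)^2=16, (7-8)^2=1, (6-2)^2=16, (2-6)^2=16, (3-4)^2=1, (5-1)^2=16, (9-3)^2=36, (8-9)^2=1
sum(d^2) = 112.
Step 3: rho = 1 - 6*112 / (9*(9^2 - 1)) = 1 - 672/720 = 0.066667.
Step 4: Under H0, t = rho * sqrt((n-2)/(1-rho^2)) = 0.1768 ~ t(7).
Step 5: Two-sided p-value from the t-distribution with 7 df = 0.864690.
Step 6: alpha = 0.05. fail to reject H0.

rho = 0.0667, p = 0.864690, fail to reject H0 at alpha = 0.05.


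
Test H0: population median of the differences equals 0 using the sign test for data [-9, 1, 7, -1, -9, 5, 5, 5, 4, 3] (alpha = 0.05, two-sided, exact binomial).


Step 1: Discard zero differences. Original n = 10; n_eff = number of nonzero differences = 10.
Nonzero differences (with sign): -9, +1, +7, -1, -9, +5, +5, +5, +4, +3
Step 2: Count signs: positive = 7, negative = 3.
Step 3: Under H0: P(positive) = 0.5, so the number of positives S ~ Bin(10, 0.5).
Step 4: Two-sided exact p-value = sum of Bin(10,0.5) probabilities at or below the observed probability = 0.343750.
Step 5: alpha = 0.05. fail to reject H0.

n_eff = 10, pos = 7, neg = 3, p = 0.343750, fail to reject H0.


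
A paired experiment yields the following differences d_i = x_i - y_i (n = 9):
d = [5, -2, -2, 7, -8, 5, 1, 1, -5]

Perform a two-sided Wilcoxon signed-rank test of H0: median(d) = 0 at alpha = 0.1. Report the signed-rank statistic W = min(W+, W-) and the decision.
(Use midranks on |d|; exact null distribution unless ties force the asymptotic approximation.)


Step 1: Drop any zero differences (none here) and take |d_i|.
|d| = [5, 2, 2, 7, 8, 5, 1, 1, 5]
Step 2: Midrank |d_i| (ties get averaged ranks).
ranks: |5|->6, |2|->3.5, |2|->3.5, |7|->8, |8|->9, |5|->6, |1|->1.5, |1|->1.5, |5|->6
Step 3: Attach original signs; sum ranks with positive sign and with negative sign.
W+ = 6 + 8 + 6 + 1.5 + 1.5 = 23
W- = 3.5 + 3.5 + 9 + 6 = 22
(Check: W+ + W- = 45 should equal n(n+1)/2 = 45.)
Step 4: Test statistic W = min(W+, W-) = 22.
Step 5: Ties in |d|, so use the tie-corrected normal approximation.
        E[W] = n(n+1)/4 = 9*10/4 = 22.5.
        Tie groups: |d|=1 (t=2), |d|=2 (t=2), |d|=5 (t=3); sum(t^3 - t) = 36.
        Var[W] = n(n+1)(2n+1)/24 - sum(t^3-t)/48 = 1710/24 - 36/48 = 70.5.
        z = (W - E[W]) / sqrt(Var[W]) = (22 - 22.5) / 8.3964 = -0.0595.
        Two-sided p = 2*Phi(z) = 0.952515.
Step 6: alpha = 0.1. fail to reject H0.

W+ = 23, W- = 22, W = min = 22, p = 0.952515, fail to reject H0.


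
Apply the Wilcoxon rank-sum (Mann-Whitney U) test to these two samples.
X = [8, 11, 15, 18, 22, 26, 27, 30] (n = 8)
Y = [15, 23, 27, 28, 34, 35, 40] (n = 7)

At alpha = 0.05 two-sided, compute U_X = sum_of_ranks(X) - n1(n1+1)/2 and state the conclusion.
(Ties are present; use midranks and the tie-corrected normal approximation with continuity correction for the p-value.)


Step 1: Combine and sort all 15 observations; assign midranks.
sorted (value, group): (8,X), (11,X), (15,X), (15,Y), (18,X), (22,X), (23,Y), (26,X), (27,X), (27,Y), (28,Y), (30,X), (34,Y), (35,Y), (40,Y)
ranks: 8->1, 11->2, 15->3.5, 15->3.5, 18->5, 22->6, 23->7, 26->8, 27->9.5, 27->9.5, 28->11, 30->12, 34->13, 35->14, 40->15
Step 2: Rank sum for X: R1 = 1 + 2 + 3.5 + 5 + 6 + 8 + 9.5 + 12 = 47.
Step 3: U_X = R1 - n1(n1+1)/2 = 47 - 8*9/2 = 47 - 36 = 11.
       U_Y = n1*n2 - U_X = 56 - 11 = 45.
Step 4: Ties are present, so use the tie-corrected normal approximation (with continuity correction) for the p-value.
Step 5: p-value = 0.055758; compare to alpha = 0.05. fail to reject H0.

U_X = 11, p = 0.055758, fail to reject H0 at alpha = 0.05.


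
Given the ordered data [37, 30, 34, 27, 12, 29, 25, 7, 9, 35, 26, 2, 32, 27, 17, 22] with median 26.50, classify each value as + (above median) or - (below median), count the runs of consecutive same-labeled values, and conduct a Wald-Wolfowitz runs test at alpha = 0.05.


Step 1: Compute median = 26.50; label A = above, B = below.
Labels in order: AAAABABBBABBAABB  (n_A = 8, n_B = 8)
Step 2: Count runs R = 8.
Step 3: Under H0 (random ordering), E[R] = 2*n_A*n_B/(n_A+n_B) + 1 = 2*8*8/16 + 1 = 9.0000.
        Var[R] = 2*n_A*n_B*(2*n_A*n_B - n_A - n_B) / ((n_A+n_B)^2 * (n_A+n_B-1)) = 14336/3840 = 3.7333.
        SD[R] = 1.9322.
Step 4: Continuity-corrected z = (R + 0.5 - E[R]) / SD[R] = (8 + 0.5 - 9.0000) / 1.9322 = -0.2588.
Step 5: Two-sided p-value via normal approximation = 2*(1 - Phi(|z|)) = 0.795809.
Step 6: alpha = 0.05. fail to reject H0.

R = 8, z = -0.2588, p = 0.795809, fail to reject H0.


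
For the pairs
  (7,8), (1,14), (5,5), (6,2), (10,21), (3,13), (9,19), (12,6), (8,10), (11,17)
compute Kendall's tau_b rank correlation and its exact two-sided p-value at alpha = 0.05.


Step 1: Enumerate the 45 unordered pairs (i,j) with i<j and classify each by sign(x_j-x_i) * sign(y_j-y_i).
  (1,2):dx=-6,dy=+6->D; (1,3):dx=-2,dy=-3->C; (1,4):dx=-1,dy=-6->C; (1,5):dx=+3,dy=+13->C
  (1,6):dx=-4,dy=+5->D; (1,7):dx=+2,dy=+11->C; (1,8):dx=+5,dy=-2->D; (1,9):dx=+1,dy=+2->C
  (1,10):dx=+4,dy=+9->C; (2,3):dx=+4,dy=-9->D; (2,4):dx=+5,dy=-12->D; (2,5):dx=+9,dy=+7->C
  (2,6):dx=+2,dy=-1->D; (2,7):dx=+8,dy=+5->C; (2,8):dx=+11,dy=-8->D; (2,9):dx=+7,dy=-4->D
  (2,10):dx=+10,dy=+3->C; (3,4):dx=+1,dy=-3->D; (3,5):dx=+5,dy=+16->C; (3,6):dx=-2,dy=+8->D
  (3,7):dx=+4,dy=+14->C; (3,8):dx=+7,dy=+1->C; (3,9):dx=+3,dy=+5->C; (3,10):dx=+6,dy=+12->C
  (4,5):dx=+4,dy=+19->C; (4,6):dx=-3,dy=+11->D; (4,7):dx=+3,dy=+17->C; (4,8):dx=+6,dy=+4->C
  (4,9):dx=+2,dy=+8->C; (4,10):dx=+5,dy=+15->C; (5,6):dx=-7,dy=-8->C; (5,7):dx=-1,dy=-2->C
  (5,8):dx=+2,dy=-15->D; (5,9):dx=-2,dy=-11->C; (5,10):dx=+1,dy=-4->D; (6,7):dx=+6,dy=+6->C
  (6,8):dx=+9,dy=-7->D; (6,9):dx=+5,dy=-3->D; (6,10):dx=+8,dy=+4->C; (7,8):dx=+3,dy=-13->D
  (7,9):dx=-1,dy=-9->C; (7,10):dx=+2,dy=-2->D; (8,9):dx=-4,dy=+4->D; (8,10):dx=-1,dy=+11->D
  (9,10):dx=+3,dy=+7->C
Step 2: C = 26, D = 19, total pairs = 45.
Step 3: tau = (C - D)/(n(n-1)/2) = (26 - 19)/45 = 0.155556.
Step 4: Exact two-sided p-value (enumerate n! = 3628800 permutations of y under H0): p = 0.600654.
Step 5: alpha = 0.05. fail to reject H0.

tau_b = 0.1556 (C=26, D=19), p = 0.600654, fail to reject H0.


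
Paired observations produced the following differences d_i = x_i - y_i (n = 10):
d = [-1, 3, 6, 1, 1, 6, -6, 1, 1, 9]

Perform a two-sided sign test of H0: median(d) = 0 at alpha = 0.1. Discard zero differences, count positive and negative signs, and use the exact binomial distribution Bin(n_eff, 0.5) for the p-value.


Step 1: Discard zero differences. Original n = 10; n_eff = number of nonzero differences = 10.
Nonzero differences (with sign): -1, +3, +6, +1, +1, +6, -6, +1, +1, +9
Step 2: Count signs: positive = 8, negative = 2.
Step 3: Under H0: P(positive) = 0.5, so the number of positives S ~ Bin(10, 0.5).
Step 4: Two-sided exact p-value = sum of Bin(10,0.5) probabilities at or below the observed probability = 0.109375.
Step 5: alpha = 0.1. fail to reject H0.

n_eff = 10, pos = 8, neg = 2, p = 0.109375, fail to reject H0.
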